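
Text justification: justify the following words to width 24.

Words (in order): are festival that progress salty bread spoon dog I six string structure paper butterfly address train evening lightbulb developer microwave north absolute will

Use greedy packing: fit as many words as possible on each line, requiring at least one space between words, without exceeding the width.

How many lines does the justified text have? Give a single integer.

Line 1: ['are', 'festival', 'that'] (min_width=17, slack=7)
Line 2: ['progress', 'salty', 'bread'] (min_width=20, slack=4)
Line 3: ['spoon', 'dog', 'I', 'six', 'string'] (min_width=22, slack=2)
Line 4: ['structure', 'paper'] (min_width=15, slack=9)
Line 5: ['butterfly', 'address', 'train'] (min_width=23, slack=1)
Line 6: ['evening', 'lightbulb'] (min_width=17, slack=7)
Line 7: ['developer', 'microwave'] (min_width=19, slack=5)
Line 8: ['north', 'absolute', 'will'] (min_width=19, slack=5)
Total lines: 8

Answer: 8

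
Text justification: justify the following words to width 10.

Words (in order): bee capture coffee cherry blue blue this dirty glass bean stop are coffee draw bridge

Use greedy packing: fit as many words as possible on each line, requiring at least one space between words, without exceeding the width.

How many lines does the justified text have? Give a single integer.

Line 1: ['bee'] (min_width=3, slack=7)
Line 2: ['capture'] (min_width=7, slack=3)
Line 3: ['coffee'] (min_width=6, slack=4)
Line 4: ['cherry'] (min_width=6, slack=4)
Line 5: ['blue', 'blue'] (min_width=9, slack=1)
Line 6: ['this', 'dirty'] (min_width=10, slack=0)
Line 7: ['glass', 'bean'] (min_width=10, slack=0)
Line 8: ['stop', 'are'] (min_width=8, slack=2)
Line 9: ['coffee'] (min_width=6, slack=4)
Line 10: ['draw'] (min_width=4, slack=6)
Line 11: ['bridge'] (min_width=6, slack=4)
Total lines: 11

Answer: 11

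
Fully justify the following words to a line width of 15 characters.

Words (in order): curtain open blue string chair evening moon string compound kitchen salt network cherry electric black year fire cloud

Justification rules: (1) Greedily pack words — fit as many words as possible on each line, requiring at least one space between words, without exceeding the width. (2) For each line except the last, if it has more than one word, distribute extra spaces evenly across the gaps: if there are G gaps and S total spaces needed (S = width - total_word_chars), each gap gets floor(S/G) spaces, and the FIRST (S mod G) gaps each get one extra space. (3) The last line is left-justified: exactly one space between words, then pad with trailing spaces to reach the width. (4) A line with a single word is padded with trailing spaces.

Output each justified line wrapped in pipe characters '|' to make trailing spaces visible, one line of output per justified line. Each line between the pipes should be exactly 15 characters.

Line 1: ['curtain', 'open'] (min_width=12, slack=3)
Line 2: ['blue', 'string'] (min_width=11, slack=4)
Line 3: ['chair', 'evening'] (min_width=13, slack=2)
Line 4: ['moon', 'string'] (min_width=11, slack=4)
Line 5: ['compound'] (min_width=8, slack=7)
Line 6: ['kitchen', 'salt'] (min_width=12, slack=3)
Line 7: ['network', 'cherry'] (min_width=14, slack=1)
Line 8: ['electric', 'black'] (min_width=14, slack=1)
Line 9: ['year', 'fire', 'cloud'] (min_width=15, slack=0)

Answer: |curtain    open|
|blue     string|
|chair   evening|
|moon     string|
|compound       |
|kitchen    salt|
|network  cherry|
|electric  black|
|year fire cloud|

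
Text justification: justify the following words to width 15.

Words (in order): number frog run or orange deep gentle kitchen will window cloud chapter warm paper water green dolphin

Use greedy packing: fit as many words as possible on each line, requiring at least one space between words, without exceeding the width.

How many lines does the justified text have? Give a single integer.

Line 1: ['number', 'frog', 'run'] (min_width=15, slack=0)
Line 2: ['or', 'orange', 'deep'] (min_width=14, slack=1)
Line 3: ['gentle', 'kitchen'] (min_width=14, slack=1)
Line 4: ['will', 'window'] (min_width=11, slack=4)
Line 5: ['cloud', 'chapter'] (min_width=13, slack=2)
Line 6: ['warm', 'paper'] (min_width=10, slack=5)
Line 7: ['water', 'green'] (min_width=11, slack=4)
Line 8: ['dolphin'] (min_width=7, slack=8)
Total lines: 8

Answer: 8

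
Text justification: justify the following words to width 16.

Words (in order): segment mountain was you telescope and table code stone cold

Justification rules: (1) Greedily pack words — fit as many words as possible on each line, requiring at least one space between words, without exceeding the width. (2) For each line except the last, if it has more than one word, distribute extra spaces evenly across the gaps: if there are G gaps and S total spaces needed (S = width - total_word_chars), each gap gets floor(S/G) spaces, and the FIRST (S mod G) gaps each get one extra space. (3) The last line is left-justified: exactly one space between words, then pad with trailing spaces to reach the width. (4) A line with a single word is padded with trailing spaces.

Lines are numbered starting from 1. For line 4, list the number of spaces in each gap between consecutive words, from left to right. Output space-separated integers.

Line 1: ['segment', 'mountain'] (min_width=16, slack=0)
Line 2: ['was', 'you'] (min_width=7, slack=9)
Line 3: ['telescope', 'and'] (min_width=13, slack=3)
Line 4: ['table', 'code', 'stone'] (min_width=16, slack=0)
Line 5: ['cold'] (min_width=4, slack=12)

Answer: 1 1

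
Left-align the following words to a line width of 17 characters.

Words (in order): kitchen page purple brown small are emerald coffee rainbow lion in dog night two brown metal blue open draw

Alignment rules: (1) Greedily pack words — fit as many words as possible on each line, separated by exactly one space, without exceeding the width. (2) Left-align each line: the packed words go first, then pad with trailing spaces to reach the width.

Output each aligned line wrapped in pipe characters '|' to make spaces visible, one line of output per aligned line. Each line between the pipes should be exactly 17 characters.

Answer: |kitchen page     |
|purple brown     |
|small are emerald|
|coffee rainbow   |
|lion in dog night|
|two brown metal  |
|blue open draw   |

Derivation:
Line 1: ['kitchen', 'page'] (min_width=12, slack=5)
Line 2: ['purple', 'brown'] (min_width=12, slack=5)
Line 3: ['small', 'are', 'emerald'] (min_width=17, slack=0)
Line 4: ['coffee', 'rainbow'] (min_width=14, slack=3)
Line 5: ['lion', 'in', 'dog', 'night'] (min_width=17, slack=0)
Line 6: ['two', 'brown', 'metal'] (min_width=15, slack=2)
Line 7: ['blue', 'open', 'draw'] (min_width=14, slack=3)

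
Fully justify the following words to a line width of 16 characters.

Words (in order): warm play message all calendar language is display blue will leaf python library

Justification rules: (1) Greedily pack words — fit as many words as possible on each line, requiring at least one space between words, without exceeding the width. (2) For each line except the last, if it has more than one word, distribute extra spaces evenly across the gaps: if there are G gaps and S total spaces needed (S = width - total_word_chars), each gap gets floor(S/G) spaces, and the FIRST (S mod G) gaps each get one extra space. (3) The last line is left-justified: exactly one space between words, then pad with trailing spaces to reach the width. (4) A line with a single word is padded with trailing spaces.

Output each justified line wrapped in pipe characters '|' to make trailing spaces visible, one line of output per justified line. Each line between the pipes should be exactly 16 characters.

Answer: |warm        play|
|message      all|
|calendar        |
|language      is|
|display     blue|
|will leaf python|
|library         |

Derivation:
Line 1: ['warm', 'play'] (min_width=9, slack=7)
Line 2: ['message', 'all'] (min_width=11, slack=5)
Line 3: ['calendar'] (min_width=8, slack=8)
Line 4: ['language', 'is'] (min_width=11, slack=5)
Line 5: ['display', 'blue'] (min_width=12, slack=4)
Line 6: ['will', 'leaf', 'python'] (min_width=16, slack=0)
Line 7: ['library'] (min_width=7, slack=9)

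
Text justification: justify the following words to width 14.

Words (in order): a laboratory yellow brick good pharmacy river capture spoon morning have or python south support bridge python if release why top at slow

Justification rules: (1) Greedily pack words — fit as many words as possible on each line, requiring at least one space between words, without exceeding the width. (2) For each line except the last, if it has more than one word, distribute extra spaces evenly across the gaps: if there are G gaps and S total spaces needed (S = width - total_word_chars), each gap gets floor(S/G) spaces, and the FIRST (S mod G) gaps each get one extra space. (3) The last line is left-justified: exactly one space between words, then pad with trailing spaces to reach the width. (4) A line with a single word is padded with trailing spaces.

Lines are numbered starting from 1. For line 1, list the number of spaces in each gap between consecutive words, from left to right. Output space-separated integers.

Answer: 3

Derivation:
Line 1: ['a', 'laboratory'] (min_width=12, slack=2)
Line 2: ['yellow', 'brick'] (min_width=12, slack=2)
Line 3: ['good', 'pharmacy'] (min_width=13, slack=1)
Line 4: ['river', 'capture'] (min_width=13, slack=1)
Line 5: ['spoon', 'morning'] (min_width=13, slack=1)
Line 6: ['have', 'or', 'python'] (min_width=14, slack=0)
Line 7: ['south', 'support'] (min_width=13, slack=1)
Line 8: ['bridge', 'python'] (min_width=13, slack=1)
Line 9: ['if', 'release', 'why'] (min_width=14, slack=0)
Line 10: ['top', 'at', 'slow'] (min_width=11, slack=3)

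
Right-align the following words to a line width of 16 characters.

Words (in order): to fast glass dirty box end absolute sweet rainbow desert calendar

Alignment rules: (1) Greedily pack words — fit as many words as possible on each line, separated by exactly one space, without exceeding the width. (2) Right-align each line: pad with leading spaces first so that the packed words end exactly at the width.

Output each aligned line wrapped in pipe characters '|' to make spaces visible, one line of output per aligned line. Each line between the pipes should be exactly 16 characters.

Answer: |   to fast glass|
|   dirty box end|
|  absolute sweet|
|  rainbow desert|
|        calendar|

Derivation:
Line 1: ['to', 'fast', 'glass'] (min_width=13, slack=3)
Line 2: ['dirty', 'box', 'end'] (min_width=13, slack=3)
Line 3: ['absolute', 'sweet'] (min_width=14, slack=2)
Line 4: ['rainbow', 'desert'] (min_width=14, slack=2)
Line 5: ['calendar'] (min_width=8, slack=8)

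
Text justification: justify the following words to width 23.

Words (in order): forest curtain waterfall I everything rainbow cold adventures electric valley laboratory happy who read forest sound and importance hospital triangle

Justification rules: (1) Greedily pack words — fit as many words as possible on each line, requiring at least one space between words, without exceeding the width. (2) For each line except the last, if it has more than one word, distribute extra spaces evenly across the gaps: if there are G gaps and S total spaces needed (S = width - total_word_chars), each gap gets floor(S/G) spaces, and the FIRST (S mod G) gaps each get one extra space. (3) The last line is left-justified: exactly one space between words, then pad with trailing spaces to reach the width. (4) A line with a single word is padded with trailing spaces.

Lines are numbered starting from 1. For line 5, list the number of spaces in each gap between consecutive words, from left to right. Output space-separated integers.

Answer: 3 2

Derivation:
Line 1: ['forest', 'curtain'] (min_width=14, slack=9)
Line 2: ['waterfall', 'I', 'everything'] (min_width=22, slack=1)
Line 3: ['rainbow', 'cold', 'adventures'] (min_width=23, slack=0)
Line 4: ['electric', 'valley'] (min_width=15, slack=8)
Line 5: ['laboratory', 'happy', 'who'] (min_width=20, slack=3)
Line 6: ['read', 'forest', 'sound', 'and'] (min_width=21, slack=2)
Line 7: ['importance', 'hospital'] (min_width=19, slack=4)
Line 8: ['triangle'] (min_width=8, slack=15)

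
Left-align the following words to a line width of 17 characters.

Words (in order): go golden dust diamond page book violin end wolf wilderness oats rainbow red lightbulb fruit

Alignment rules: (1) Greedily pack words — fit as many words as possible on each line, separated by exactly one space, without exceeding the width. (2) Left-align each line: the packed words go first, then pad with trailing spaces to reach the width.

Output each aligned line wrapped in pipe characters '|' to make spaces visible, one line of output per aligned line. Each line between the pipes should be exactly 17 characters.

Answer: |go golden dust   |
|diamond page book|
|violin end wolf  |
|wilderness oats  |
|rainbow red      |
|lightbulb fruit  |

Derivation:
Line 1: ['go', 'golden', 'dust'] (min_width=14, slack=3)
Line 2: ['diamond', 'page', 'book'] (min_width=17, slack=0)
Line 3: ['violin', 'end', 'wolf'] (min_width=15, slack=2)
Line 4: ['wilderness', 'oats'] (min_width=15, slack=2)
Line 5: ['rainbow', 'red'] (min_width=11, slack=6)
Line 6: ['lightbulb', 'fruit'] (min_width=15, slack=2)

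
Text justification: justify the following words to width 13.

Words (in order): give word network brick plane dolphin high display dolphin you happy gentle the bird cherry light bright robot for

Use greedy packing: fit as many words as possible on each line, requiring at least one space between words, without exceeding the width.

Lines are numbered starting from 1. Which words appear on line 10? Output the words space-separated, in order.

Answer: for

Derivation:
Line 1: ['give', 'word'] (min_width=9, slack=4)
Line 2: ['network', 'brick'] (min_width=13, slack=0)
Line 3: ['plane', 'dolphin'] (min_width=13, slack=0)
Line 4: ['high', 'display'] (min_width=12, slack=1)
Line 5: ['dolphin', 'you'] (min_width=11, slack=2)
Line 6: ['happy', 'gentle'] (min_width=12, slack=1)
Line 7: ['the', 'bird'] (min_width=8, slack=5)
Line 8: ['cherry', 'light'] (min_width=12, slack=1)
Line 9: ['bright', 'robot'] (min_width=12, slack=1)
Line 10: ['for'] (min_width=3, slack=10)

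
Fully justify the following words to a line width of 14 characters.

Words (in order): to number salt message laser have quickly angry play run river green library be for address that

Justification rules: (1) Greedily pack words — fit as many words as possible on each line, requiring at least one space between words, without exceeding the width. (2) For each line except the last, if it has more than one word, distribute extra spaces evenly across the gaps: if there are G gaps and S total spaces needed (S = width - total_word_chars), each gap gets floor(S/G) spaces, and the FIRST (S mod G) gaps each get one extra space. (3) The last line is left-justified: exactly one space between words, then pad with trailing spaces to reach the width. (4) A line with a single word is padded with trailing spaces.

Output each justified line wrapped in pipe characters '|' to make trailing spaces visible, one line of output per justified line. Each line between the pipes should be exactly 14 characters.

Line 1: ['to', 'number', 'salt'] (min_width=14, slack=0)
Line 2: ['message', 'laser'] (min_width=13, slack=1)
Line 3: ['have', 'quickly'] (min_width=12, slack=2)
Line 4: ['angry', 'play', 'run'] (min_width=14, slack=0)
Line 5: ['river', 'green'] (min_width=11, slack=3)
Line 6: ['library', 'be', 'for'] (min_width=14, slack=0)
Line 7: ['address', 'that'] (min_width=12, slack=2)

Answer: |to number salt|
|message  laser|
|have   quickly|
|angry play run|
|river    green|
|library be for|
|address that  |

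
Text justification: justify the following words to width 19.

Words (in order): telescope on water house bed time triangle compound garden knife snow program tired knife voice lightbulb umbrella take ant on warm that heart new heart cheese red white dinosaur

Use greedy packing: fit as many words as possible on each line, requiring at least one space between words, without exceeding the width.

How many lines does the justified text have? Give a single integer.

Answer: 10

Derivation:
Line 1: ['telescope', 'on', 'water'] (min_width=18, slack=1)
Line 2: ['house', 'bed', 'time'] (min_width=14, slack=5)
Line 3: ['triangle', 'compound'] (min_width=17, slack=2)
Line 4: ['garden', 'knife', 'snow'] (min_width=17, slack=2)
Line 5: ['program', 'tired', 'knife'] (min_width=19, slack=0)
Line 6: ['voice', 'lightbulb'] (min_width=15, slack=4)
Line 7: ['umbrella', 'take', 'ant'] (min_width=17, slack=2)
Line 8: ['on', 'warm', 'that', 'heart'] (min_width=18, slack=1)
Line 9: ['new', 'heart', 'cheese'] (min_width=16, slack=3)
Line 10: ['red', 'white', 'dinosaur'] (min_width=18, slack=1)
Total lines: 10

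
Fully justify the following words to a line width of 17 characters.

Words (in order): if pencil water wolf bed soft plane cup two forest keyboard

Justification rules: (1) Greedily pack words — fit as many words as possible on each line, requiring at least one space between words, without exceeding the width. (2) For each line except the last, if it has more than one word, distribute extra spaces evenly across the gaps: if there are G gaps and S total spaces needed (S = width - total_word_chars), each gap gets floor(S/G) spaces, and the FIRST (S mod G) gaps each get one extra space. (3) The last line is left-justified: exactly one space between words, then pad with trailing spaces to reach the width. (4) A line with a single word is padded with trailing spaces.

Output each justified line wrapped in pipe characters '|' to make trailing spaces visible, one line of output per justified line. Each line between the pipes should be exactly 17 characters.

Line 1: ['if', 'pencil', 'water'] (min_width=15, slack=2)
Line 2: ['wolf', 'bed', 'soft'] (min_width=13, slack=4)
Line 3: ['plane', 'cup', 'two'] (min_width=13, slack=4)
Line 4: ['forest', 'keyboard'] (min_width=15, slack=2)

Answer: |if  pencil  water|
|wolf   bed   soft|
|plane   cup   two|
|forest keyboard  |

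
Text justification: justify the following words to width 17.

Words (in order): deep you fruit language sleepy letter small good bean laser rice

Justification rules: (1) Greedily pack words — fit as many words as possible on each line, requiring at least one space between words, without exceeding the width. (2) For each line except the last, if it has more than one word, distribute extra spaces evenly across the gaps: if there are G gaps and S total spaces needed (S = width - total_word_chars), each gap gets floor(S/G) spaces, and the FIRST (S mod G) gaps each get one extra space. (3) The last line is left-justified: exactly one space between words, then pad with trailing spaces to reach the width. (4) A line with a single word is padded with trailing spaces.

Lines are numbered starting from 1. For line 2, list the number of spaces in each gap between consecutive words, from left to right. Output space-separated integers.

Answer: 3

Derivation:
Line 1: ['deep', 'you', 'fruit'] (min_width=14, slack=3)
Line 2: ['language', 'sleepy'] (min_width=15, slack=2)
Line 3: ['letter', 'small', 'good'] (min_width=17, slack=0)
Line 4: ['bean', 'laser', 'rice'] (min_width=15, slack=2)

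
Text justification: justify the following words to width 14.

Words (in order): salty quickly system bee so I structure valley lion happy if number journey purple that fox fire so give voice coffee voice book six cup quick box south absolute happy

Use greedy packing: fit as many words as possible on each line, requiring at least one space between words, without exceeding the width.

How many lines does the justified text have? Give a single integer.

Line 1: ['salty', 'quickly'] (min_width=13, slack=1)
Line 2: ['system', 'bee', 'so'] (min_width=13, slack=1)
Line 3: ['I', 'structure'] (min_width=11, slack=3)
Line 4: ['valley', 'lion'] (min_width=11, slack=3)
Line 5: ['happy', 'if'] (min_width=8, slack=6)
Line 6: ['number', 'journey'] (min_width=14, slack=0)
Line 7: ['purple', 'that'] (min_width=11, slack=3)
Line 8: ['fox', 'fire', 'so'] (min_width=11, slack=3)
Line 9: ['give', 'voice'] (min_width=10, slack=4)
Line 10: ['coffee', 'voice'] (min_width=12, slack=2)
Line 11: ['book', 'six', 'cup'] (min_width=12, slack=2)
Line 12: ['quick', 'box'] (min_width=9, slack=5)
Line 13: ['south', 'absolute'] (min_width=14, slack=0)
Line 14: ['happy'] (min_width=5, slack=9)
Total lines: 14

Answer: 14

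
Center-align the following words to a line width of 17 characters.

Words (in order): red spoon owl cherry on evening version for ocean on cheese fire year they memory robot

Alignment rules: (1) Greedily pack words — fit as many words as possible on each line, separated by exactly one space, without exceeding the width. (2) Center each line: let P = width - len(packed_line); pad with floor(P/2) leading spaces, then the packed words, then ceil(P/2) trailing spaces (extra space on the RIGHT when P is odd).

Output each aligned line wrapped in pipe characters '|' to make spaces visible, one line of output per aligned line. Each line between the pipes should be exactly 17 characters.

Answer: |  red spoon owl  |
|cherry on evening|
|version for ocean|
| on cheese fire  |
|year they memory |
|      robot      |

Derivation:
Line 1: ['red', 'spoon', 'owl'] (min_width=13, slack=4)
Line 2: ['cherry', 'on', 'evening'] (min_width=17, slack=0)
Line 3: ['version', 'for', 'ocean'] (min_width=17, slack=0)
Line 4: ['on', 'cheese', 'fire'] (min_width=14, slack=3)
Line 5: ['year', 'they', 'memory'] (min_width=16, slack=1)
Line 6: ['robot'] (min_width=5, slack=12)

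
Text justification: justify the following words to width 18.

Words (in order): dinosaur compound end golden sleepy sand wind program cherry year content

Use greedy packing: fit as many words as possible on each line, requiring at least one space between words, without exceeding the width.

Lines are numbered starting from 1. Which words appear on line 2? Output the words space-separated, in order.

Answer: end golden sleepy

Derivation:
Line 1: ['dinosaur', 'compound'] (min_width=17, slack=1)
Line 2: ['end', 'golden', 'sleepy'] (min_width=17, slack=1)
Line 3: ['sand', 'wind', 'program'] (min_width=17, slack=1)
Line 4: ['cherry', 'year'] (min_width=11, slack=7)
Line 5: ['content'] (min_width=7, slack=11)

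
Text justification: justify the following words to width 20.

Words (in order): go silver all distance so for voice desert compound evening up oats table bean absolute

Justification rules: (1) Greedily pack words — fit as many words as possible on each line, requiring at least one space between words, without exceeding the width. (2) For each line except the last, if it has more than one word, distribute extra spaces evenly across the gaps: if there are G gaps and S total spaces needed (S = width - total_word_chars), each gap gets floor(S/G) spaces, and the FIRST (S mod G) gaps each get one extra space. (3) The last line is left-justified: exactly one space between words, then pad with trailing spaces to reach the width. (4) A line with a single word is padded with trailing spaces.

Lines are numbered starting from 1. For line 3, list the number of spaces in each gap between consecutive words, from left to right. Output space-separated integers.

Line 1: ['go', 'silver', 'all'] (min_width=13, slack=7)
Line 2: ['distance', 'so', 'for'] (min_width=15, slack=5)
Line 3: ['voice', 'desert'] (min_width=12, slack=8)
Line 4: ['compound', 'evening', 'up'] (min_width=19, slack=1)
Line 5: ['oats', 'table', 'bean'] (min_width=15, slack=5)
Line 6: ['absolute'] (min_width=8, slack=12)

Answer: 9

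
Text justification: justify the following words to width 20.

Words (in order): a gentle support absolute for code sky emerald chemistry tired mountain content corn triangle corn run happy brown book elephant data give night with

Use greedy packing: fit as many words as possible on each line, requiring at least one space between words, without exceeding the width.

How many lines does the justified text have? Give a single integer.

Line 1: ['a', 'gentle', 'support'] (min_width=16, slack=4)
Line 2: ['absolute', 'for', 'code'] (min_width=17, slack=3)
Line 3: ['sky', 'emerald'] (min_width=11, slack=9)
Line 4: ['chemistry', 'tired'] (min_width=15, slack=5)
Line 5: ['mountain', 'content'] (min_width=16, slack=4)
Line 6: ['corn', 'triangle', 'corn'] (min_width=18, slack=2)
Line 7: ['run', 'happy', 'brown', 'book'] (min_width=20, slack=0)
Line 8: ['elephant', 'data', 'give'] (min_width=18, slack=2)
Line 9: ['night', 'with'] (min_width=10, slack=10)
Total lines: 9

Answer: 9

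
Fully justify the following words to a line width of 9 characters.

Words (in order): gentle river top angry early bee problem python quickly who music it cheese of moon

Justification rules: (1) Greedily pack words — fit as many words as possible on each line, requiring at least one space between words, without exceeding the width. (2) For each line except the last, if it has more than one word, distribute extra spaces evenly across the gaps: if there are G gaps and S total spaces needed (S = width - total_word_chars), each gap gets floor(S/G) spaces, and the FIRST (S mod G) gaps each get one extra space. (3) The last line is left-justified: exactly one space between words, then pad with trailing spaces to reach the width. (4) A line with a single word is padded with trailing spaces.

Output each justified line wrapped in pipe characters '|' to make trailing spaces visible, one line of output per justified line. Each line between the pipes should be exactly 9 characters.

Line 1: ['gentle'] (min_width=6, slack=3)
Line 2: ['river', 'top'] (min_width=9, slack=0)
Line 3: ['angry'] (min_width=5, slack=4)
Line 4: ['early', 'bee'] (min_width=9, slack=0)
Line 5: ['problem'] (min_width=7, slack=2)
Line 6: ['python'] (min_width=6, slack=3)
Line 7: ['quickly'] (min_width=7, slack=2)
Line 8: ['who', 'music'] (min_width=9, slack=0)
Line 9: ['it', 'cheese'] (min_width=9, slack=0)
Line 10: ['of', 'moon'] (min_width=7, slack=2)

Answer: |gentle   |
|river top|
|angry    |
|early bee|
|problem  |
|python   |
|quickly  |
|who music|
|it cheese|
|of moon  |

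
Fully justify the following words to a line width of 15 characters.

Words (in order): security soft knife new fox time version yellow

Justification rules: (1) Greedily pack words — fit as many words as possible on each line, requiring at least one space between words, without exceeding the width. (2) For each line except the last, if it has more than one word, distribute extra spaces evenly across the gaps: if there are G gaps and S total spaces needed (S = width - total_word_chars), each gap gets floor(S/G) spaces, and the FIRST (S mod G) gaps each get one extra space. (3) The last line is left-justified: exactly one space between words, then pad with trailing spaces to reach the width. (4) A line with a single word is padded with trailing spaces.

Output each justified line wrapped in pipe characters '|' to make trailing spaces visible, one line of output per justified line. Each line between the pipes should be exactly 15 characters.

Line 1: ['security', 'soft'] (min_width=13, slack=2)
Line 2: ['knife', 'new', 'fox'] (min_width=13, slack=2)
Line 3: ['time', 'version'] (min_width=12, slack=3)
Line 4: ['yellow'] (min_width=6, slack=9)

Answer: |security   soft|
|knife  new  fox|
|time    version|
|yellow         |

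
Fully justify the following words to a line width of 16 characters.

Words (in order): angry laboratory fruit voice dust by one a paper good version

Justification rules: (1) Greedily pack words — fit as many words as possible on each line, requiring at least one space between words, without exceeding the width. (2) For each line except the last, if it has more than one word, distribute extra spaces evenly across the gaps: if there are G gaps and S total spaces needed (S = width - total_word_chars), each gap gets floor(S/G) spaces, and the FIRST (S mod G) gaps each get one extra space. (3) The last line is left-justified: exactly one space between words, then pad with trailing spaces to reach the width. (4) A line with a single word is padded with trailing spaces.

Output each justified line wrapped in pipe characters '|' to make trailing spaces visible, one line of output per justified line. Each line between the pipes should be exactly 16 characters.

Line 1: ['angry', 'laboratory'] (min_width=16, slack=0)
Line 2: ['fruit', 'voice', 'dust'] (min_width=16, slack=0)
Line 3: ['by', 'one', 'a', 'paper'] (min_width=14, slack=2)
Line 4: ['good', 'version'] (min_width=12, slack=4)

Answer: |angry laboratory|
|fruit voice dust|
|by  one  a paper|
|good version    |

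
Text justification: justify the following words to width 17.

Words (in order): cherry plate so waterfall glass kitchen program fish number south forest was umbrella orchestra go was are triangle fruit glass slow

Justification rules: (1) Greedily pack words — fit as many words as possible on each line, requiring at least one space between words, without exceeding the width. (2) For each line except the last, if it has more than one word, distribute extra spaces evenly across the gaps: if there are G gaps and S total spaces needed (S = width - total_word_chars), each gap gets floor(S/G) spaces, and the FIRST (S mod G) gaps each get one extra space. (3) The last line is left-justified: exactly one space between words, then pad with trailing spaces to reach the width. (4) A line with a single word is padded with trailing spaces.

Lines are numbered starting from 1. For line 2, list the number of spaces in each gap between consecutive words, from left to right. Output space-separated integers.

Answer: 3

Derivation:
Line 1: ['cherry', 'plate', 'so'] (min_width=15, slack=2)
Line 2: ['waterfall', 'glass'] (min_width=15, slack=2)
Line 3: ['kitchen', 'program'] (min_width=15, slack=2)
Line 4: ['fish', 'number', 'south'] (min_width=17, slack=0)
Line 5: ['forest', 'was'] (min_width=10, slack=7)
Line 6: ['umbrella'] (min_width=8, slack=9)
Line 7: ['orchestra', 'go', 'was'] (min_width=16, slack=1)
Line 8: ['are', 'triangle'] (min_width=12, slack=5)
Line 9: ['fruit', 'glass', 'slow'] (min_width=16, slack=1)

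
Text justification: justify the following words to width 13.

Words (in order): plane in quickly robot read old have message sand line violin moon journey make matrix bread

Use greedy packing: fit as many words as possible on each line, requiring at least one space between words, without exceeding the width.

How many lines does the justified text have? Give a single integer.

Line 1: ['plane', 'in'] (min_width=8, slack=5)
Line 2: ['quickly', 'robot'] (min_width=13, slack=0)
Line 3: ['read', 'old', 'have'] (min_width=13, slack=0)
Line 4: ['message', 'sand'] (min_width=12, slack=1)
Line 5: ['line', 'violin'] (min_width=11, slack=2)
Line 6: ['moon', 'journey'] (min_width=12, slack=1)
Line 7: ['make', 'matrix'] (min_width=11, slack=2)
Line 8: ['bread'] (min_width=5, slack=8)
Total lines: 8

Answer: 8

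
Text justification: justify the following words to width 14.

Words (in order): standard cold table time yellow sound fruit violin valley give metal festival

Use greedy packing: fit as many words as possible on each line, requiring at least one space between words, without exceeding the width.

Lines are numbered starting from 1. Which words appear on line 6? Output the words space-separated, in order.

Line 1: ['standard', 'cold'] (min_width=13, slack=1)
Line 2: ['table', 'time'] (min_width=10, slack=4)
Line 3: ['yellow', 'sound'] (min_width=12, slack=2)
Line 4: ['fruit', 'violin'] (min_width=12, slack=2)
Line 5: ['valley', 'give'] (min_width=11, slack=3)
Line 6: ['metal', 'festival'] (min_width=14, slack=0)

Answer: metal festival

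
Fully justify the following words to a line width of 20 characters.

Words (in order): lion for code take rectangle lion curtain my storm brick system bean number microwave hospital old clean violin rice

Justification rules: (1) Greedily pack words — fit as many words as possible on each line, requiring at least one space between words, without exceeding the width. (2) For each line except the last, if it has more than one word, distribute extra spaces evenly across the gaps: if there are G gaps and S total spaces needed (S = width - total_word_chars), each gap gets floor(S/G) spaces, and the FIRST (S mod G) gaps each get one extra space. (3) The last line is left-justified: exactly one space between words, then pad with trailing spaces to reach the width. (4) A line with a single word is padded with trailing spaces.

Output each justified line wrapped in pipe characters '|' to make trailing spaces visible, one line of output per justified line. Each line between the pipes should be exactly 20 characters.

Line 1: ['lion', 'for', 'code', 'take'] (min_width=18, slack=2)
Line 2: ['rectangle', 'lion'] (min_width=14, slack=6)
Line 3: ['curtain', 'my', 'storm'] (min_width=16, slack=4)
Line 4: ['brick', 'system', 'bean'] (min_width=17, slack=3)
Line 5: ['number', 'microwave'] (min_width=16, slack=4)
Line 6: ['hospital', 'old', 'clean'] (min_width=18, slack=2)
Line 7: ['violin', 'rice'] (min_width=11, slack=9)

Answer: |lion  for  code take|
|rectangle       lion|
|curtain   my   storm|
|brick   system  bean|
|number     microwave|
|hospital  old  clean|
|violin rice         |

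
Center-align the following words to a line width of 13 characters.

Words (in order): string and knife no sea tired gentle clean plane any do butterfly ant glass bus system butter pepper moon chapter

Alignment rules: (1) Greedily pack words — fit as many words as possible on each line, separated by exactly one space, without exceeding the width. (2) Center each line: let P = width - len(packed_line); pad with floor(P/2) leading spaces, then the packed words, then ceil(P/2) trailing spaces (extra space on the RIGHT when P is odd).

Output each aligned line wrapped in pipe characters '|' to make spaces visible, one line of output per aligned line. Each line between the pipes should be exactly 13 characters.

Answer: | string and  |
|knife no sea |
|tired gentle |
| clean plane |
|   any do    |
|butterfly ant|
|  glass bus  |
|system butter|
| pepper moon |
|   chapter   |

Derivation:
Line 1: ['string', 'and'] (min_width=10, slack=3)
Line 2: ['knife', 'no', 'sea'] (min_width=12, slack=1)
Line 3: ['tired', 'gentle'] (min_width=12, slack=1)
Line 4: ['clean', 'plane'] (min_width=11, slack=2)
Line 5: ['any', 'do'] (min_width=6, slack=7)
Line 6: ['butterfly', 'ant'] (min_width=13, slack=0)
Line 7: ['glass', 'bus'] (min_width=9, slack=4)
Line 8: ['system', 'butter'] (min_width=13, slack=0)
Line 9: ['pepper', 'moon'] (min_width=11, slack=2)
Line 10: ['chapter'] (min_width=7, slack=6)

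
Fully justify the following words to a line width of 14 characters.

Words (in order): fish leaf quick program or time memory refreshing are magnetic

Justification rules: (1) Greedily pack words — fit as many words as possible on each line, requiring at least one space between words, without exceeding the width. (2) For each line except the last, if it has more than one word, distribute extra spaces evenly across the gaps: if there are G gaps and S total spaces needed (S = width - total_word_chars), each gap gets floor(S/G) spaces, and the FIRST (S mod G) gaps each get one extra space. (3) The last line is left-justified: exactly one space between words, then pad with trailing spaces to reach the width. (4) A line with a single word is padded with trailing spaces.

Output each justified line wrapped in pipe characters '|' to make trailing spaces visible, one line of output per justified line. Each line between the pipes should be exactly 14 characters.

Line 1: ['fish', 'leaf'] (min_width=9, slack=5)
Line 2: ['quick', 'program'] (min_width=13, slack=1)
Line 3: ['or', 'time', 'memory'] (min_width=14, slack=0)
Line 4: ['refreshing', 'are'] (min_width=14, slack=0)
Line 5: ['magnetic'] (min_width=8, slack=6)

Answer: |fish      leaf|
|quick  program|
|or time memory|
|refreshing are|
|magnetic      |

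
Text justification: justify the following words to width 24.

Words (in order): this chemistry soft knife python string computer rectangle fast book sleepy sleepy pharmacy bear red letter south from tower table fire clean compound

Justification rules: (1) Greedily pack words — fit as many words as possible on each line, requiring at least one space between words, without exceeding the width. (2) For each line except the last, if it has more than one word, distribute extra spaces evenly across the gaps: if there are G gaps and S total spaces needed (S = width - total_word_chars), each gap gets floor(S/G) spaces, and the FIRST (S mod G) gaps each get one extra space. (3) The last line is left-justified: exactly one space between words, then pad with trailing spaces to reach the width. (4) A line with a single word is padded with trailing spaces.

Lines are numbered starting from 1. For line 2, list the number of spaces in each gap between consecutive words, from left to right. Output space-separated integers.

Line 1: ['this', 'chemistry', 'soft'] (min_width=19, slack=5)
Line 2: ['knife', 'python', 'string'] (min_width=19, slack=5)
Line 3: ['computer', 'rectangle', 'fast'] (min_width=23, slack=1)
Line 4: ['book', 'sleepy', 'sleepy'] (min_width=18, slack=6)
Line 5: ['pharmacy', 'bear', 'red', 'letter'] (min_width=24, slack=0)
Line 6: ['south', 'from', 'tower', 'table'] (min_width=22, slack=2)
Line 7: ['fire', 'clean', 'compound'] (min_width=19, slack=5)

Answer: 4 3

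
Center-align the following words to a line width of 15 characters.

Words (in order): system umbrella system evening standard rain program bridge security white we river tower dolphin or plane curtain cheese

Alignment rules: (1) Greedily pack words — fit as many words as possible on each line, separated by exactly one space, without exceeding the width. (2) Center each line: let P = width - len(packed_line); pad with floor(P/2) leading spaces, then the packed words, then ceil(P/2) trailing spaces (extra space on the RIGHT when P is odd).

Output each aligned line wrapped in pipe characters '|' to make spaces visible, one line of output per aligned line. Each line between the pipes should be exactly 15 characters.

Line 1: ['system', 'umbrella'] (min_width=15, slack=0)
Line 2: ['system', 'evening'] (min_width=14, slack=1)
Line 3: ['standard', 'rain'] (min_width=13, slack=2)
Line 4: ['program', 'bridge'] (min_width=14, slack=1)
Line 5: ['security', 'white'] (min_width=14, slack=1)
Line 6: ['we', 'river', 'tower'] (min_width=14, slack=1)
Line 7: ['dolphin', 'or'] (min_width=10, slack=5)
Line 8: ['plane', 'curtain'] (min_width=13, slack=2)
Line 9: ['cheese'] (min_width=6, slack=9)

Answer: |system umbrella|
|system evening |
| standard rain |
|program bridge |
|security white |
|we river tower |
|  dolphin or   |
| plane curtain |
|    cheese     |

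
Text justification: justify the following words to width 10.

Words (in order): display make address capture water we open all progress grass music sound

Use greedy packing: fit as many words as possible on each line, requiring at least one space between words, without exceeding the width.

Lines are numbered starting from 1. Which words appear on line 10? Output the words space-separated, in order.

Answer: sound

Derivation:
Line 1: ['display'] (min_width=7, slack=3)
Line 2: ['make'] (min_width=4, slack=6)
Line 3: ['address'] (min_width=7, slack=3)
Line 4: ['capture'] (min_width=7, slack=3)
Line 5: ['water', 'we'] (min_width=8, slack=2)
Line 6: ['open', 'all'] (min_width=8, slack=2)
Line 7: ['progress'] (min_width=8, slack=2)
Line 8: ['grass'] (min_width=5, slack=5)
Line 9: ['music'] (min_width=5, slack=5)
Line 10: ['sound'] (min_width=5, slack=5)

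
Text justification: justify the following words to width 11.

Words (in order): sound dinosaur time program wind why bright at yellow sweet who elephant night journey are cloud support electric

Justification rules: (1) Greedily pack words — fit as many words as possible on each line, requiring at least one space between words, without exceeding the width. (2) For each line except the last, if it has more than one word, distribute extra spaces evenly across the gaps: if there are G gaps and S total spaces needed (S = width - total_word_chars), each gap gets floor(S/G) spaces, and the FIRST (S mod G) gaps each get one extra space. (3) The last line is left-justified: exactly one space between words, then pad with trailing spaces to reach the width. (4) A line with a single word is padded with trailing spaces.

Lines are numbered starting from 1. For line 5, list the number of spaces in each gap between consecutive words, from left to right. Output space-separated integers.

Answer: 4

Derivation:
Line 1: ['sound'] (min_width=5, slack=6)
Line 2: ['dinosaur'] (min_width=8, slack=3)
Line 3: ['time'] (min_width=4, slack=7)
Line 4: ['program'] (min_width=7, slack=4)
Line 5: ['wind', 'why'] (min_width=8, slack=3)
Line 6: ['bright', 'at'] (min_width=9, slack=2)
Line 7: ['yellow'] (min_width=6, slack=5)
Line 8: ['sweet', 'who'] (min_width=9, slack=2)
Line 9: ['elephant'] (min_width=8, slack=3)
Line 10: ['night'] (min_width=5, slack=6)
Line 11: ['journey', 'are'] (min_width=11, slack=0)
Line 12: ['cloud'] (min_width=5, slack=6)
Line 13: ['support'] (min_width=7, slack=4)
Line 14: ['electric'] (min_width=8, slack=3)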